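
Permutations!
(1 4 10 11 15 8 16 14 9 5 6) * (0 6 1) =(0 6)(1 4 10 11 15 8 16 14 9 5) =[6, 4, 2, 3, 10, 1, 0, 7, 16, 5, 11, 15, 12, 13, 9, 8, 14]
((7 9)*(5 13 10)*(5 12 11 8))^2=(5 10 11)(8 13 12)=[0, 1, 2, 3, 4, 10, 6, 7, 13, 9, 11, 5, 8, 12]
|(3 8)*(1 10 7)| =6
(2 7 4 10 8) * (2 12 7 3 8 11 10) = (2 3 8 12 7 4)(10 11) = [0, 1, 3, 8, 2, 5, 6, 4, 12, 9, 11, 10, 7]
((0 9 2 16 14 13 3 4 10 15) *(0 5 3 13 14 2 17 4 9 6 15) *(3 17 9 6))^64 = (17) = [0, 1, 2, 3, 4, 5, 6, 7, 8, 9, 10, 11, 12, 13, 14, 15, 16, 17]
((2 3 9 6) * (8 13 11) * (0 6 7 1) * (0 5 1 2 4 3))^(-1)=(0 2 7 9 3 4 6)(1 5)(8 11 13)=[2, 5, 7, 4, 6, 1, 0, 9, 11, 3, 10, 13, 12, 8]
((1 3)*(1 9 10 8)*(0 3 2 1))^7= (0 9 8 3 10)(1 2)= [9, 2, 1, 10, 4, 5, 6, 7, 3, 8, 0]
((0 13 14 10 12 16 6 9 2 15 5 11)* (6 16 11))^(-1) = [11, 1, 9, 3, 4, 15, 5, 7, 8, 6, 14, 12, 10, 0, 13, 2, 16] = (16)(0 11 12 10 14 13)(2 9 6 5 15)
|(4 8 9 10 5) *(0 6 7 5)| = |(0 6 7 5 4 8 9 10)| = 8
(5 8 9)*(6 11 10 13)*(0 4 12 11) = (0 4 12 11 10 13 6)(5 8 9) = [4, 1, 2, 3, 12, 8, 0, 7, 9, 5, 13, 10, 11, 6]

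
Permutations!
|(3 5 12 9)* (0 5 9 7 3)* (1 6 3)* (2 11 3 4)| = 11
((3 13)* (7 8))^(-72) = [0, 1, 2, 3, 4, 5, 6, 7, 8, 9, 10, 11, 12, 13] = (13)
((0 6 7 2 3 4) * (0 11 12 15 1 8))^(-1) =(0 8 1 15 12 11 4 3 2 7 6) =[8, 15, 7, 2, 3, 5, 0, 6, 1, 9, 10, 4, 11, 13, 14, 12]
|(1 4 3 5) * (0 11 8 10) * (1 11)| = |(0 1 4 3 5 11 8 10)| = 8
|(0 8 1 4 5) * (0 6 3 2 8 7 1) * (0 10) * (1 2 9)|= |(0 7 2 8 10)(1 4 5 6 3 9)|= 30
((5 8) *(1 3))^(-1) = (1 3)(5 8) = [0, 3, 2, 1, 4, 8, 6, 7, 5]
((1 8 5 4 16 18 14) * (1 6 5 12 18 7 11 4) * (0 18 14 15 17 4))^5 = (0 16 15 11 4 18 7 17)(1 5 6 14 12 8) = [16, 5, 2, 3, 18, 6, 14, 17, 1, 9, 10, 4, 8, 13, 12, 11, 15, 0, 7]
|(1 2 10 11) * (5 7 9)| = |(1 2 10 11)(5 7 9)| = 12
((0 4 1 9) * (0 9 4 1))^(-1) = [4, 0, 2, 3, 1, 5, 6, 7, 8, 9] = (9)(0 4 1)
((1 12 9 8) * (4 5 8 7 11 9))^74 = [0, 8, 2, 3, 12, 4, 6, 9, 5, 11, 10, 7, 1] = (1 8 5 4 12)(7 9 11)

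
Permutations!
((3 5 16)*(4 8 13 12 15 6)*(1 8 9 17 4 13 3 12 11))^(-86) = (1 16 13 3 15)(4 9 17)(5 6 8 12 11) = [0, 16, 2, 15, 9, 6, 8, 7, 12, 17, 10, 5, 11, 3, 14, 1, 13, 4]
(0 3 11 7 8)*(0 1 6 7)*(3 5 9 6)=(0 5 9 6 7 8 1 3 11)=[5, 3, 2, 11, 4, 9, 7, 8, 1, 6, 10, 0]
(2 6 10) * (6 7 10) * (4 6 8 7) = (2 4 6 8 7 10) = [0, 1, 4, 3, 6, 5, 8, 10, 7, 9, 2]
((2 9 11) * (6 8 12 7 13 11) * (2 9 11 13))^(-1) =(13)(2 7 12 8 6 9 11) =[0, 1, 7, 3, 4, 5, 9, 12, 6, 11, 10, 2, 8, 13]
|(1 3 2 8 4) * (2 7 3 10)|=|(1 10 2 8 4)(3 7)|=10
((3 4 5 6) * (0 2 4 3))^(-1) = [6, 1, 0, 3, 2, 4, 5] = (0 6 5 4 2)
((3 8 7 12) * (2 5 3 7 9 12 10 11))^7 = (2 10 12 8 5 11 7 9 3) = [0, 1, 10, 2, 4, 11, 6, 9, 5, 3, 12, 7, 8]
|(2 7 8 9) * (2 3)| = |(2 7 8 9 3)| = 5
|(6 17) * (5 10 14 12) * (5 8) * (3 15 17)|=|(3 15 17 6)(5 10 14 12 8)|=20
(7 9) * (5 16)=(5 16)(7 9)=[0, 1, 2, 3, 4, 16, 6, 9, 8, 7, 10, 11, 12, 13, 14, 15, 5]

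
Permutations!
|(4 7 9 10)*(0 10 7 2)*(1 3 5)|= 12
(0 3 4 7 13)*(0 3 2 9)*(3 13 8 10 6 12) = (13)(0 2 9)(3 4 7 8 10 6 12) = [2, 1, 9, 4, 7, 5, 12, 8, 10, 0, 6, 11, 3, 13]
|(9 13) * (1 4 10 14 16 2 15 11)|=8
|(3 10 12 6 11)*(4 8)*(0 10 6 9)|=12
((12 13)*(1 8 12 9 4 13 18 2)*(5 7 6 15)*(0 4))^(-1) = [9, 2, 18, 3, 0, 15, 7, 5, 1, 13, 10, 11, 8, 4, 14, 6, 16, 17, 12] = (0 9 13 4)(1 2 18 12 8)(5 15 6 7)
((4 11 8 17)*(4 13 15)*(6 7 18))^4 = (4 13 8)(6 7 18)(11 15 17) = [0, 1, 2, 3, 13, 5, 7, 18, 4, 9, 10, 15, 12, 8, 14, 17, 16, 11, 6]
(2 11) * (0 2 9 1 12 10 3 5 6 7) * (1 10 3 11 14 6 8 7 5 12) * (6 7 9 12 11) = (0 2 14 7)(3 11 12)(5 8 9 10 6) = [2, 1, 14, 11, 4, 8, 5, 0, 9, 10, 6, 12, 3, 13, 7]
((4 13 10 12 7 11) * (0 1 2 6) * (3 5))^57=(0 1 2 6)(3 5)(4 12)(7 13)(10 11)=[1, 2, 6, 5, 12, 3, 0, 13, 8, 9, 11, 10, 4, 7]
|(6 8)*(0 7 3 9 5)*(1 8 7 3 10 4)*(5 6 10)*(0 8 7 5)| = 10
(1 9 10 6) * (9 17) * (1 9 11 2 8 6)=[0, 17, 8, 3, 4, 5, 9, 7, 6, 10, 1, 2, 12, 13, 14, 15, 16, 11]=(1 17 11 2 8 6 9 10)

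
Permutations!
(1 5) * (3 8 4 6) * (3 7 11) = [0, 5, 2, 8, 6, 1, 7, 11, 4, 9, 10, 3] = (1 5)(3 8 4 6 7 11)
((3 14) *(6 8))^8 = (14) = [0, 1, 2, 3, 4, 5, 6, 7, 8, 9, 10, 11, 12, 13, 14]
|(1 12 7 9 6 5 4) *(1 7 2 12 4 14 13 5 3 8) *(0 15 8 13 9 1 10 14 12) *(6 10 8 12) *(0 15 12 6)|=|(0 12 2 15 6 3 13 5)(1 4 7)(9 10 14)|=24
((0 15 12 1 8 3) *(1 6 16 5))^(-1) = [3, 5, 2, 8, 4, 16, 12, 7, 1, 9, 10, 11, 15, 13, 14, 0, 6] = (0 3 8 1 5 16 6 12 15)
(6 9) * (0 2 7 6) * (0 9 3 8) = (9)(0 2 7 6 3 8) = [2, 1, 7, 8, 4, 5, 3, 6, 0, 9]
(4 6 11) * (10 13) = [0, 1, 2, 3, 6, 5, 11, 7, 8, 9, 13, 4, 12, 10] = (4 6 11)(10 13)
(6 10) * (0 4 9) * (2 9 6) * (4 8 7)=(0 8 7 4 6 10 2 9)=[8, 1, 9, 3, 6, 5, 10, 4, 7, 0, 2]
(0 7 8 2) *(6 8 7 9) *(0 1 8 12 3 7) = (0 9 6 12 3 7)(1 8 2) = [9, 8, 1, 7, 4, 5, 12, 0, 2, 6, 10, 11, 3]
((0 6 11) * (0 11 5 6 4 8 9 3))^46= (11)(0 4 8 9 3)= [4, 1, 2, 0, 8, 5, 6, 7, 9, 3, 10, 11]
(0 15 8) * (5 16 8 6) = [15, 1, 2, 3, 4, 16, 5, 7, 0, 9, 10, 11, 12, 13, 14, 6, 8] = (0 15 6 5 16 8)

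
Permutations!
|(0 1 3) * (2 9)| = |(0 1 3)(2 9)| = 6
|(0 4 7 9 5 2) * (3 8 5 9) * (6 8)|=|(9)(0 4 7 3 6 8 5 2)|=8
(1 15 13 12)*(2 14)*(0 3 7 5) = (0 3 7 5)(1 15 13 12)(2 14) = [3, 15, 14, 7, 4, 0, 6, 5, 8, 9, 10, 11, 1, 12, 2, 13]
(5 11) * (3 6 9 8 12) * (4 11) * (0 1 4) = (0 1 4 11 5)(3 6 9 8 12) = [1, 4, 2, 6, 11, 0, 9, 7, 12, 8, 10, 5, 3]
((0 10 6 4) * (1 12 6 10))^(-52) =(0 6 1 4 12) =[6, 4, 2, 3, 12, 5, 1, 7, 8, 9, 10, 11, 0]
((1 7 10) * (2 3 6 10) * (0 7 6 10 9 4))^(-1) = (0 4 9 6 1 10 3 2 7) = [4, 10, 7, 2, 9, 5, 1, 0, 8, 6, 3]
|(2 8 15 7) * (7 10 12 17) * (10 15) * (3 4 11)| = |(2 8 10 12 17 7)(3 4 11)| = 6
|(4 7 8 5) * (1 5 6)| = |(1 5 4 7 8 6)| = 6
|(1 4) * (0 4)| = |(0 4 1)| = 3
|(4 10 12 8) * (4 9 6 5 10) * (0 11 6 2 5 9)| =9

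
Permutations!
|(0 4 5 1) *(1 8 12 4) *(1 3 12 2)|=|(0 3 12 4 5 8 2 1)|=8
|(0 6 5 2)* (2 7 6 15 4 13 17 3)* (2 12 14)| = |(0 15 4 13 17 3 12 14 2)(5 7 6)| = 9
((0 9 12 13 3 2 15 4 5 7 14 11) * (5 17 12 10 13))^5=[2, 1, 5, 12, 14, 9, 6, 10, 8, 15, 4, 3, 0, 17, 13, 7, 16, 11]=(0 2 5 9 15 7 10 4 14 13 17 11 3 12)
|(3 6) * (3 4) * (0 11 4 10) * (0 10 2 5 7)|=8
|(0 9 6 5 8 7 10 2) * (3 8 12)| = |(0 9 6 5 12 3 8 7 10 2)| = 10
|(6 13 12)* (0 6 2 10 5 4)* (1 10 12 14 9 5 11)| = |(0 6 13 14 9 5 4)(1 10 11)(2 12)| = 42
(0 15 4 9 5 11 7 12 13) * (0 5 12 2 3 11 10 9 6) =(0 15 4 6)(2 3 11 7)(5 10 9 12 13) =[15, 1, 3, 11, 6, 10, 0, 2, 8, 12, 9, 7, 13, 5, 14, 4]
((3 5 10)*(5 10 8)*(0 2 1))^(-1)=[1, 2, 0, 10, 4, 8, 6, 7, 5, 9, 3]=(0 1 2)(3 10)(5 8)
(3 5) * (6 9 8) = [0, 1, 2, 5, 4, 3, 9, 7, 6, 8] = (3 5)(6 9 8)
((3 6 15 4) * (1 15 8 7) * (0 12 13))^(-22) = (0 13 12)(1 7 8 6 3 4 15) = [13, 7, 2, 4, 15, 5, 3, 8, 6, 9, 10, 11, 0, 12, 14, 1]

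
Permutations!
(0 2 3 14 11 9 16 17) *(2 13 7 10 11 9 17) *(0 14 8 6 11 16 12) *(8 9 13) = (0 8 6 11 17 14 13 7 10 16 2 3 9 12) = [8, 1, 3, 9, 4, 5, 11, 10, 6, 12, 16, 17, 0, 7, 13, 15, 2, 14]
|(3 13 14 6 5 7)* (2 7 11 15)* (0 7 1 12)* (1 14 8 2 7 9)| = |(0 9 1 12)(2 14 6 5 11 15 7 3 13 8)| = 20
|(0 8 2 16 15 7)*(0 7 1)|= 6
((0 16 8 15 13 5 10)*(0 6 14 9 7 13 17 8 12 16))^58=(5 6 9 13 10 14 7)(8 15 17)=[0, 1, 2, 3, 4, 6, 9, 5, 15, 13, 14, 11, 12, 10, 7, 17, 16, 8]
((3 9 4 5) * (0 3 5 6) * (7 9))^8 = [7, 1, 2, 9, 0, 5, 3, 4, 8, 6] = (0 7 4)(3 9 6)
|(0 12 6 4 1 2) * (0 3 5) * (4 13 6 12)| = 6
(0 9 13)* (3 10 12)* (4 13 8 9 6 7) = (0 6 7 4 13)(3 10 12)(8 9) = [6, 1, 2, 10, 13, 5, 7, 4, 9, 8, 12, 11, 3, 0]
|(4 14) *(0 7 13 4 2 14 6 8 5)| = 14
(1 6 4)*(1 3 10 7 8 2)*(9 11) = (1 6 4 3 10 7 8 2)(9 11) = [0, 6, 1, 10, 3, 5, 4, 8, 2, 11, 7, 9]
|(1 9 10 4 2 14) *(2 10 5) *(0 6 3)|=|(0 6 3)(1 9 5 2 14)(4 10)|=30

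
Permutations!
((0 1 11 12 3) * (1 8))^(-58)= (0 1 12)(3 8 11)= [1, 12, 2, 8, 4, 5, 6, 7, 11, 9, 10, 3, 0]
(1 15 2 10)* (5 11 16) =(1 15 2 10)(5 11 16) =[0, 15, 10, 3, 4, 11, 6, 7, 8, 9, 1, 16, 12, 13, 14, 2, 5]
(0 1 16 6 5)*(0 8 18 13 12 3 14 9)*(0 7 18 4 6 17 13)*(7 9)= (0 1 16 17 13 12 3 14 7 18)(4 6 5 8)= [1, 16, 2, 14, 6, 8, 5, 18, 4, 9, 10, 11, 3, 12, 7, 15, 17, 13, 0]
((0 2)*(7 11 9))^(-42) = (11) = [0, 1, 2, 3, 4, 5, 6, 7, 8, 9, 10, 11]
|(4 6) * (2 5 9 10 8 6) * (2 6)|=|(2 5 9 10 8)(4 6)|=10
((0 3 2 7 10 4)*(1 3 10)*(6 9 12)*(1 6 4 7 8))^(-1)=(0 4 12 9 6 7 10)(1 8 2 3)=[4, 8, 3, 1, 12, 5, 7, 10, 2, 6, 0, 11, 9]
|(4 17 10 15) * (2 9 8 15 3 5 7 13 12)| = |(2 9 8 15 4 17 10 3 5 7 13 12)| = 12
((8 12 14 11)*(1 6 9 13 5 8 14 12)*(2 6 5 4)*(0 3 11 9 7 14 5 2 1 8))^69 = [3, 9, 13, 11, 14, 0, 4, 1, 8, 6, 10, 5, 12, 7, 2] = (0 3 11 5)(1 9 6 4 14 2 13 7)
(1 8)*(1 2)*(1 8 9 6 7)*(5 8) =[0, 9, 5, 3, 4, 8, 7, 1, 2, 6] =(1 9 6 7)(2 5 8)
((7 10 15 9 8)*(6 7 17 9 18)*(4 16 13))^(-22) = [0, 1, 2, 3, 13, 5, 15, 18, 9, 17, 6, 11, 12, 16, 14, 7, 4, 8, 10] = (4 13 16)(6 15 7 18 10)(8 9 17)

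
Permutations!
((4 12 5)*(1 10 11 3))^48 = (12) = [0, 1, 2, 3, 4, 5, 6, 7, 8, 9, 10, 11, 12]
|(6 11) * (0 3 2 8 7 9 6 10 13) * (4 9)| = 11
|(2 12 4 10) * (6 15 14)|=12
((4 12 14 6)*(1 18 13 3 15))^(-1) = [0, 15, 2, 13, 6, 5, 14, 7, 8, 9, 10, 11, 4, 18, 12, 3, 16, 17, 1] = (1 15 3 13 18)(4 6 14 12)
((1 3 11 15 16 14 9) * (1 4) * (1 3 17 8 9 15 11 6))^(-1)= (1 6 3 4 9 8 17)(14 16 15)= [0, 6, 2, 4, 9, 5, 3, 7, 17, 8, 10, 11, 12, 13, 16, 14, 15, 1]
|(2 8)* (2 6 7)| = |(2 8 6 7)| = 4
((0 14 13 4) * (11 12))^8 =(14) =[0, 1, 2, 3, 4, 5, 6, 7, 8, 9, 10, 11, 12, 13, 14]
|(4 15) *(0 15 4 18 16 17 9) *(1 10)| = |(0 15 18 16 17 9)(1 10)| = 6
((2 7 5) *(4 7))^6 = (2 7)(4 5) = [0, 1, 7, 3, 5, 4, 6, 2]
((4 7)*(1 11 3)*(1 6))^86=[0, 3, 2, 1, 4, 5, 11, 7, 8, 9, 10, 6]=(1 3)(6 11)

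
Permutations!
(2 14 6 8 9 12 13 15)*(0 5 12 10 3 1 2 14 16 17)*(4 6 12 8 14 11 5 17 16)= (0 17)(1 2 4 6 14 12 13 15 11 5 8 9 10 3)= [17, 2, 4, 1, 6, 8, 14, 7, 9, 10, 3, 5, 13, 15, 12, 11, 16, 0]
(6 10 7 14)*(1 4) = [0, 4, 2, 3, 1, 5, 10, 14, 8, 9, 7, 11, 12, 13, 6] = (1 4)(6 10 7 14)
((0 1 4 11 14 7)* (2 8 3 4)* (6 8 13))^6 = (0 3 1 4 2 11 13 14 6 7 8) = [3, 4, 11, 1, 2, 5, 7, 8, 0, 9, 10, 13, 12, 14, 6]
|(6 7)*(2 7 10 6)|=2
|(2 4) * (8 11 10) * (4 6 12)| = 12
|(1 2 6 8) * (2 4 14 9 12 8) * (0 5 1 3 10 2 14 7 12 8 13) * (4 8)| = |(0 5 1 8 3 10 2 6 14 9 4 7 12 13)| = 14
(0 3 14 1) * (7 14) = (0 3 7 14 1) = [3, 0, 2, 7, 4, 5, 6, 14, 8, 9, 10, 11, 12, 13, 1]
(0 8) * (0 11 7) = (0 8 11 7) = [8, 1, 2, 3, 4, 5, 6, 0, 11, 9, 10, 7]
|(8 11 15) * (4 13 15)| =5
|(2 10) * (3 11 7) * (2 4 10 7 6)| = 10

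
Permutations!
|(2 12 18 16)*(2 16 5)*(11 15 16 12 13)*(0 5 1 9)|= 11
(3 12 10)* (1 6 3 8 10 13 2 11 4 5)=(1 6 3 12 13 2 11 4 5)(8 10)=[0, 6, 11, 12, 5, 1, 3, 7, 10, 9, 8, 4, 13, 2]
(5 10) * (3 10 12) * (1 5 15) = (1 5 12 3 10 15) = [0, 5, 2, 10, 4, 12, 6, 7, 8, 9, 15, 11, 3, 13, 14, 1]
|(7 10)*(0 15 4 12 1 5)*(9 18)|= |(0 15 4 12 1 5)(7 10)(9 18)|= 6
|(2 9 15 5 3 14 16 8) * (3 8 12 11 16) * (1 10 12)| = |(1 10 12 11 16)(2 9 15 5 8)(3 14)| = 10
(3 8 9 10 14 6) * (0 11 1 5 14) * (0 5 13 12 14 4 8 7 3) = (0 11 1 13 12 14 6)(3 7)(4 8 9 10 5) = [11, 13, 2, 7, 8, 4, 0, 3, 9, 10, 5, 1, 14, 12, 6]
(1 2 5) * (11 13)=[0, 2, 5, 3, 4, 1, 6, 7, 8, 9, 10, 13, 12, 11]=(1 2 5)(11 13)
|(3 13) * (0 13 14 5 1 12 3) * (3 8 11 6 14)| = |(0 13)(1 12 8 11 6 14 5)| = 14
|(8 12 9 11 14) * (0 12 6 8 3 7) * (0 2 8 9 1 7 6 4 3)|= |(0 12 1 7 2 8 4 3 6 9 11 14)|= 12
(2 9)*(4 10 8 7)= (2 9)(4 10 8 7)= [0, 1, 9, 3, 10, 5, 6, 4, 7, 2, 8]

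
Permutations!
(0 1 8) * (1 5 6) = (0 5 6 1 8) = [5, 8, 2, 3, 4, 6, 1, 7, 0]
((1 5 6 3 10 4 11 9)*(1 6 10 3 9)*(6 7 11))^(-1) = (1 11 7 9 6 4 10 5) = [0, 11, 2, 3, 10, 1, 4, 9, 8, 6, 5, 7]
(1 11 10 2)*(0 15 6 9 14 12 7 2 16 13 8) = (0 15 6 9 14 12 7 2 1 11 10 16 13 8) = [15, 11, 1, 3, 4, 5, 9, 2, 0, 14, 16, 10, 7, 8, 12, 6, 13]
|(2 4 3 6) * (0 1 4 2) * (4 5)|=|(0 1 5 4 3 6)|=6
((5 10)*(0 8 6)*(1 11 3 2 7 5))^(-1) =(0 6 8)(1 10 5 7 2 3 11) =[6, 10, 3, 11, 4, 7, 8, 2, 0, 9, 5, 1]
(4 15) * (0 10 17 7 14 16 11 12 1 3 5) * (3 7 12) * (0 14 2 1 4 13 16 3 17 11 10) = (1 7 2)(3 5 14)(4 15 13 16 10 11 17 12) = [0, 7, 1, 5, 15, 14, 6, 2, 8, 9, 11, 17, 4, 16, 3, 13, 10, 12]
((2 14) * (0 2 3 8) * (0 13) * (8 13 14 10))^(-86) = (0 3 8 2 13 14 10) = [3, 1, 13, 8, 4, 5, 6, 7, 2, 9, 0, 11, 12, 14, 10]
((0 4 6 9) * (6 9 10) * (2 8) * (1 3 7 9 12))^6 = (0 9 7 3 1 12 4) = [9, 12, 2, 1, 0, 5, 6, 3, 8, 7, 10, 11, 4]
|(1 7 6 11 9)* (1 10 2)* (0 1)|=8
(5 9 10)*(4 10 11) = [0, 1, 2, 3, 10, 9, 6, 7, 8, 11, 5, 4] = (4 10 5 9 11)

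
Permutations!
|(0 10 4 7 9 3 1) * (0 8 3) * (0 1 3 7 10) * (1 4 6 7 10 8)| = |(4 8 10 6 7 9)| = 6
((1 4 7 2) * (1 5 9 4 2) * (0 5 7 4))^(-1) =(0 9 5)(1 7 2) =[9, 7, 1, 3, 4, 0, 6, 2, 8, 5]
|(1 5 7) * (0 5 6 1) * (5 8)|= |(0 8 5 7)(1 6)|= 4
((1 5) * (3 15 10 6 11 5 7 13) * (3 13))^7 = (1 5 11 6 10 15 3 7) = [0, 5, 2, 7, 4, 11, 10, 1, 8, 9, 15, 6, 12, 13, 14, 3]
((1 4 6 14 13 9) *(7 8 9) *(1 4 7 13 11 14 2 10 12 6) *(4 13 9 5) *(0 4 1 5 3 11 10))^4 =(0 7 14 2 1 11 6 5 3 12 4 8 10) =[7, 11, 1, 12, 8, 3, 5, 14, 10, 9, 0, 6, 4, 13, 2]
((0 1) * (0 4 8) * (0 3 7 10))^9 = (0 4 3 10 1 8 7) = [4, 8, 2, 10, 3, 5, 6, 0, 7, 9, 1]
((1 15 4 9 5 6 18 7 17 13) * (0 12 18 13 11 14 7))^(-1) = (0 18 12)(1 13 6 5 9 4 15)(7 14 11 17) = [18, 13, 2, 3, 15, 9, 5, 14, 8, 4, 10, 17, 0, 6, 11, 1, 16, 7, 12]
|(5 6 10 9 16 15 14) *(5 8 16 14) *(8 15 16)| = 6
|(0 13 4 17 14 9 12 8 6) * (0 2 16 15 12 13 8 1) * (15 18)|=|(0 8 6 2 16 18 15 12 1)(4 17 14 9 13)|=45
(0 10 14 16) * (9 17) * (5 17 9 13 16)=(0 10 14 5 17 13 16)=[10, 1, 2, 3, 4, 17, 6, 7, 8, 9, 14, 11, 12, 16, 5, 15, 0, 13]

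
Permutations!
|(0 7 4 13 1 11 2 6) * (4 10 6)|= |(0 7 10 6)(1 11 2 4 13)|= 20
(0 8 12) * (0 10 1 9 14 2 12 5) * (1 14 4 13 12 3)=(0 8 5)(1 9 4 13 12 10 14 2 3)=[8, 9, 3, 1, 13, 0, 6, 7, 5, 4, 14, 11, 10, 12, 2]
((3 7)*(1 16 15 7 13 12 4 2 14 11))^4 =[0, 3, 16, 2, 1, 5, 6, 4, 8, 9, 10, 7, 11, 14, 15, 12, 13] =(1 3 2 16 13 14 15 12 11 7 4)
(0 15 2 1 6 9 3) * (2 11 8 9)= (0 15 11 8 9 3)(1 6 2)= [15, 6, 1, 0, 4, 5, 2, 7, 9, 3, 10, 8, 12, 13, 14, 11]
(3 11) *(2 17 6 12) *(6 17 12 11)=(17)(2 12)(3 6 11)=[0, 1, 12, 6, 4, 5, 11, 7, 8, 9, 10, 3, 2, 13, 14, 15, 16, 17]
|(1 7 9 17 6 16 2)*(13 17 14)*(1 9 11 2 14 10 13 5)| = 12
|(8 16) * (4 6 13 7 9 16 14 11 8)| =|(4 6 13 7 9 16)(8 14 11)| =6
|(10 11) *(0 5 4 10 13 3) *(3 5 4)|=|(0 4 10 11 13 5 3)|=7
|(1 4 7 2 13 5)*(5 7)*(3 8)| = 6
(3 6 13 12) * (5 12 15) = (3 6 13 15 5 12) = [0, 1, 2, 6, 4, 12, 13, 7, 8, 9, 10, 11, 3, 15, 14, 5]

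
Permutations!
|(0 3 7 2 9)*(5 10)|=|(0 3 7 2 9)(5 10)|=10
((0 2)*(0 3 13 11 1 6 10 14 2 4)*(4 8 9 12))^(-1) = [4, 11, 14, 2, 12, 5, 1, 7, 0, 8, 6, 13, 9, 3, 10] = (0 4 12 9 8)(1 11 13 3 2 14 10 6)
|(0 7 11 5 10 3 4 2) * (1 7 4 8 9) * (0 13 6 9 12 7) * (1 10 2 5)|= 14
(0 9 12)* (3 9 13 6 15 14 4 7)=[13, 1, 2, 9, 7, 5, 15, 3, 8, 12, 10, 11, 0, 6, 4, 14]=(0 13 6 15 14 4 7 3 9 12)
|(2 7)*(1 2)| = 3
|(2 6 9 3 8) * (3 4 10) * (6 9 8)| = 7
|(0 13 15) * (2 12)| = |(0 13 15)(2 12)| = 6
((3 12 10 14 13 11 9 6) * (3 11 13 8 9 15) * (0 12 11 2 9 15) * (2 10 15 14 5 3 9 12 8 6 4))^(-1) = [11, 1, 4, 5, 9, 10, 14, 7, 0, 15, 6, 3, 2, 13, 8, 12] = (0 11 3 5 10 6 14 8)(2 4 9 15 12)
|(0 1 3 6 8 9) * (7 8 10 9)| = |(0 1 3 6 10 9)(7 8)| = 6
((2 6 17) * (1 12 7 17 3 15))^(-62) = (1 7 2 3)(6 15 12 17) = [0, 7, 3, 1, 4, 5, 15, 2, 8, 9, 10, 11, 17, 13, 14, 12, 16, 6]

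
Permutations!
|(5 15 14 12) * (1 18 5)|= 6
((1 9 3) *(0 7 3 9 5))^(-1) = (9)(0 5 1 3 7) = [5, 3, 2, 7, 4, 1, 6, 0, 8, 9]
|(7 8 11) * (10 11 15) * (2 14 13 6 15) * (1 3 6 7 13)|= 11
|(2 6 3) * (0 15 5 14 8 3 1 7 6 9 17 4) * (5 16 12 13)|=|(0 15 16 12 13 5 14 8 3 2 9 17 4)(1 7 6)|=39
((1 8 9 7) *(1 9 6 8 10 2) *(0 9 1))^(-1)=(0 2 10 1 7 9)(6 8)=[2, 7, 10, 3, 4, 5, 8, 9, 6, 0, 1]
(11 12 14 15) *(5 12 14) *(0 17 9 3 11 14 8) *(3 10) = [17, 1, 2, 11, 4, 12, 6, 7, 0, 10, 3, 8, 5, 13, 15, 14, 16, 9] = (0 17 9 10 3 11 8)(5 12)(14 15)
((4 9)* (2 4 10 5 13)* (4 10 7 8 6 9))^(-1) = (2 13 5 10)(6 8 7 9) = [0, 1, 13, 3, 4, 10, 8, 9, 7, 6, 2, 11, 12, 5]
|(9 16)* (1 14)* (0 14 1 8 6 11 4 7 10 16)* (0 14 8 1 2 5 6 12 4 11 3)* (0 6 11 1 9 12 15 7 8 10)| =8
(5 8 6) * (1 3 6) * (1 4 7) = [0, 3, 2, 6, 7, 8, 5, 1, 4] = (1 3 6 5 8 4 7)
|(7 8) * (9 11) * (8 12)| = |(7 12 8)(9 11)| = 6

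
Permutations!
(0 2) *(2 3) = (0 3 2) = [3, 1, 0, 2]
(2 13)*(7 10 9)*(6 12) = (2 13)(6 12)(7 10 9) = [0, 1, 13, 3, 4, 5, 12, 10, 8, 7, 9, 11, 6, 2]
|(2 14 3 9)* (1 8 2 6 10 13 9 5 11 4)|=8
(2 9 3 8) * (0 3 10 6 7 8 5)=(0 3 5)(2 9 10 6 7 8)=[3, 1, 9, 5, 4, 0, 7, 8, 2, 10, 6]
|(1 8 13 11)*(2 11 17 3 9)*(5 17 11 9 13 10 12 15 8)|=|(1 5 17 3 13 11)(2 9)(8 10 12 15)|=12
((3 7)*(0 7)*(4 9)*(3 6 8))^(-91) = [3, 1, 2, 8, 9, 5, 7, 0, 6, 4] = (0 3 8 6 7)(4 9)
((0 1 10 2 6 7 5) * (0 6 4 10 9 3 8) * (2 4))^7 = (0 9 8 1 3)(4 10)(5 6 7) = [9, 3, 2, 0, 10, 6, 7, 5, 1, 8, 4]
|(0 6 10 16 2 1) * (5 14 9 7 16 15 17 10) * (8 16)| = |(0 6 5 14 9 7 8 16 2 1)(10 15 17)| = 30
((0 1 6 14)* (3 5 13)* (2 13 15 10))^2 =(0 6)(1 14)(2 3 15)(5 10 13) =[6, 14, 3, 15, 4, 10, 0, 7, 8, 9, 13, 11, 12, 5, 1, 2]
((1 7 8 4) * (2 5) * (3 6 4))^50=(1 8 6)(3 4 7)=[0, 8, 2, 4, 7, 5, 1, 3, 6]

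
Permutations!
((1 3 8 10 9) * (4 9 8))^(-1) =(1 9 4 3)(8 10) =[0, 9, 2, 1, 3, 5, 6, 7, 10, 4, 8]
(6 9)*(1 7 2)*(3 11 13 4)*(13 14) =(1 7 2)(3 11 14 13 4)(6 9) =[0, 7, 1, 11, 3, 5, 9, 2, 8, 6, 10, 14, 12, 4, 13]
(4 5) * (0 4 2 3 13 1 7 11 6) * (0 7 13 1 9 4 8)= (0 8)(1 13 9 4 5 2 3)(6 7 11)= [8, 13, 3, 1, 5, 2, 7, 11, 0, 4, 10, 6, 12, 9]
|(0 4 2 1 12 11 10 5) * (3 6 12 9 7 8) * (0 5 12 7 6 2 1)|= 9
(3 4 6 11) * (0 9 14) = (0 9 14)(3 4 6 11) = [9, 1, 2, 4, 6, 5, 11, 7, 8, 14, 10, 3, 12, 13, 0]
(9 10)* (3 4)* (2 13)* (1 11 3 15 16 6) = [0, 11, 13, 4, 15, 5, 1, 7, 8, 10, 9, 3, 12, 2, 14, 16, 6] = (1 11 3 4 15 16 6)(2 13)(9 10)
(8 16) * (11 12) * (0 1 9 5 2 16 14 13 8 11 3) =(0 1 9 5 2 16 11 12 3)(8 14 13) =[1, 9, 16, 0, 4, 2, 6, 7, 14, 5, 10, 12, 3, 8, 13, 15, 11]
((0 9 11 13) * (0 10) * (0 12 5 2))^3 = (0 13 5 9 10 2 11 12) = [13, 1, 11, 3, 4, 9, 6, 7, 8, 10, 2, 12, 0, 5]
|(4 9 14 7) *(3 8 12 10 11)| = |(3 8 12 10 11)(4 9 14 7)| = 20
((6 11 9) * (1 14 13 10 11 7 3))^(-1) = (1 3 7 6 9 11 10 13 14) = [0, 3, 2, 7, 4, 5, 9, 6, 8, 11, 13, 10, 12, 14, 1]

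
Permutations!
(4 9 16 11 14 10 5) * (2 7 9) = (2 7 9 16 11 14 10 5 4) = [0, 1, 7, 3, 2, 4, 6, 9, 8, 16, 5, 14, 12, 13, 10, 15, 11]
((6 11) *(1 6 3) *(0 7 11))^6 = (11) = [0, 1, 2, 3, 4, 5, 6, 7, 8, 9, 10, 11]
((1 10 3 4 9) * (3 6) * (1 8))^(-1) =(1 8 9 4 3 6 10) =[0, 8, 2, 6, 3, 5, 10, 7, 9, 4, 1]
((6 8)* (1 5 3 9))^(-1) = (1 9 3 5)(6 8) = [0, 9, 2, 5, 4, 1, 8, 7, 6, 3]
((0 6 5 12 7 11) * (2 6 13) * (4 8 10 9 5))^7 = (0 9 2 12 4 11 10 13 5 6 7 8) = [9, 1, 12, 3, 11, 6, 7, 8, 0, 2, 13, 10, 4, 5]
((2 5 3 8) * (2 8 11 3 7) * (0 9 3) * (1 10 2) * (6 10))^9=(0 9 3 11)(1 2)(5 6)(7 10)=[9, 2, 1, 11, 4, 6, 5, 10, 8, 3, 7, 0]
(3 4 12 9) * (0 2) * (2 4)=[4, 1, 0, 2, 12, 5, 6, 7, 8, 3, 10, 11, 9]=(0 4 12 9 3 2)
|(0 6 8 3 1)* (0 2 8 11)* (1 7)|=|(0 6 11)(1 2 8 3 7)|=15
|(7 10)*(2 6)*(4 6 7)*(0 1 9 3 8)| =|(0 1 9 3 8)(2 7 10 4 6)| =5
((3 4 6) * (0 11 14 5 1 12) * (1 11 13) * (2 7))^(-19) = (0 13 1 12)(2 7)(3 6 4)(5 14 11) = [13, 12, 7, 6, 3, 14, 4, 2, 8, 9, 10, 5, 0, 1, 11]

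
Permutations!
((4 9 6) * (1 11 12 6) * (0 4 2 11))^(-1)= (0 1 9 4)(2 6 12 11)= [1, 9, 6, 3, 0, 5, 12, 7, 8, 4, 10, 2, 11]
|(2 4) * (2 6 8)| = |(2 4 6 8)| = 4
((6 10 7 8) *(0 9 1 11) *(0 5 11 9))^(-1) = (1 9)(5 11)(6 8 7 10) = [0, 9, 2, 3, 4, 11, 8, 10, 7, 1, 6, 5]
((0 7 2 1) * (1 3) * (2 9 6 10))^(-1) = (0 1 3 2 10 6 9 7) = [1, 3, 10, 2, 4, 5, 9, 0, 8, 7, 6]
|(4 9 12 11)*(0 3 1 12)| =|(0 3 1 12 11 4 9)| =7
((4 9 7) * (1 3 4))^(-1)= (1 7 9 4 3)= [0, 7, 2, 1, 3, 5, 6, 9, 8, 4]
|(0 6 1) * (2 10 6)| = 5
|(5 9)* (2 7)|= 2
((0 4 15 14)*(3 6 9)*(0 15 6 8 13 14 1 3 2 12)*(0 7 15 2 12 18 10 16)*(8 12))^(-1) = (0 16 10 18 2 14 13 8 9 6 4)(1 15 7 12 3) = [16, 15, 14, 1, 0, 5, 4, 12, 9, 6, 18, 11, 3, 8, 13, 7, 10, 17, 2]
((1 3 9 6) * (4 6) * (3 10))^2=[0, 3, 2, 4, 1, 5, 10, 7, 8, 6, 9]=(1 3 4)(6 10 9)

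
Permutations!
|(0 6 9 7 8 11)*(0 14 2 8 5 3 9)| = 4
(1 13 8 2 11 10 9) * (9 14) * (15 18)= [0, 13, 11, 3, 4, 5, 6, 7, 2, 1, 14, 10, 12, 8, 9, 18, 16, 17, 15]= (1 13 8 2 11 10 14 9)(15 18)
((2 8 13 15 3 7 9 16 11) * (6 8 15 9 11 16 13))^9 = (16)(2 11 7 3 15)(6 8)(9 13) = [0, 1, 11, 15, 4, 5, 8, 3, 6, 13, 10, 7, 12, 9, 14, 2, 16]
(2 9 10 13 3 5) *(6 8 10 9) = (2 6 8 10 13 3 5) = [0, 1, 6, 5, 4, 2, 8, 7, 10, 9, 13, 11, 12, 3]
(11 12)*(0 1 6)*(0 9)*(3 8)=(0 1 6 9)(3 8)(11 12)=[1, 6, 2, 8, 4, 5, 9, 7, 3, 0, 10, 12, 11]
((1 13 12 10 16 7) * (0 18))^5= (0 18)(1 7 16 10 12 13)= [18, 7, 2, 3, 4, 5, 6, 16, 8, 9, 12, 11, 13, 1, 14, 15, 10, 17, 0]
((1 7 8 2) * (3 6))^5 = (1 7 8 2)(3 6) = [0, 7, 1, 6, 4, 5, 3, 8, 2]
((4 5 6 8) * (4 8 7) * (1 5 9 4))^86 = (9)(1 6)(5 7) = [0, 6, 2, 3, 4, 7, 1, 5, 8, 9]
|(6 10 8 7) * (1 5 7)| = 6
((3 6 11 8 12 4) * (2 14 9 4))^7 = (2 8 6 4 14 12 11 3 9) = [0, 1, 8, 9, 14, 5, 4, 7, 6, 2, 10, 3, 11, 13, 12]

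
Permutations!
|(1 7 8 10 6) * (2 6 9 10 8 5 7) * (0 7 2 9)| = 8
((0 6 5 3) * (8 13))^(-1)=(0 3 5 6)(8 13)=[3, 1, 2, 5, 4, 6, 0, 7, 13, 9, 10, 11, 12, 8]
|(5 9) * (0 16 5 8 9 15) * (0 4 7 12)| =14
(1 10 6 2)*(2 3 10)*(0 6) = (0 6 3 10)(1 2) = [6, 2, 1, 10, 4, 5, 3, 7, 8, 9, 0]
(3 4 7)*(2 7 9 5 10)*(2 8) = (2 7 3 4 9 5 10 8) = [0, 1, 7, 4, 9, 10, 6, 3, 2, 5, 8]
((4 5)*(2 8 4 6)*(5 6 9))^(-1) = [0, 1, 6, 3, 8, 9, 4, 7, 2, 5] = (2 6 4 8)(5 9)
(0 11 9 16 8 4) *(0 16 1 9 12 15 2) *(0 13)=(0 11 12 15 2 13)(1 9)(4 16 8)=[11, 9, 13, 3, 16, 5, 6, 7, 4, 1, 10, 12, 15, 0, 14, 2, 8]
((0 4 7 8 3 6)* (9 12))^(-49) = (0 6 3 8 7 4)(9 12) = [6, 1, 2, 8, 0, 5, 3, 4, 7, 12, 10, 11, 9]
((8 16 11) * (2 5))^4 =(8 16 11) =[0, 1, 2, 3, 4, 5, 6, 7, 16, 9, 10, 8, 12, 13, 14, 15, 11]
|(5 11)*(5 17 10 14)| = 5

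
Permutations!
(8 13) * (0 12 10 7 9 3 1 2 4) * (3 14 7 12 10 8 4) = [10, 2, 3, 1, 0, 5, 6, 9, 13, 14, 12, 11, 8, 4, 7] = (0 10 12 8 13 4)(1 2 3)(7 9 14)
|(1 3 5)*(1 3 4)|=2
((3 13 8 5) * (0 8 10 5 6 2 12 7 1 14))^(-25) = (0 14 1 7 12 2 6 8)(3 5 10 13) = [14, 7, 6, 5, 4, 10, 8, 12, 0, 9, 13, 11, 2, 3, 1]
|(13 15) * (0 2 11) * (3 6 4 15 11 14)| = |(0 2 14 3 6 4 15 13 11)| = 9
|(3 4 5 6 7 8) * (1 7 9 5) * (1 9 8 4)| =|(1 7 4 9 5 6 8 3)| =8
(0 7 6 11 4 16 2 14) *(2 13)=(0 7 6 11 4 16 13 2 14)=[7, 1, 14, 3, 16, 5, 11, 6, 8, 9, 10, 4, 12, 2, 0, 15, 13]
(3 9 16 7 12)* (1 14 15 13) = (1 14 15 13)(3 9 16 7 12) = [0, 14, 2, 9, 4, 5, 6, 12, 8, 16, 10, 11, 3, 1, 15, 13, 7]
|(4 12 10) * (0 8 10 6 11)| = |(0 8 10 4 12 6 11)| = 7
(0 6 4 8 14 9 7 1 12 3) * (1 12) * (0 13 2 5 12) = [6, 1, 5, 13, 8, 12, 4, 0, 14, 7, 10, 11, 3, 2, 9] = (0 6 4 8 14 9 7)(2 5 12 3 13)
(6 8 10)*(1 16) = (1 16)(6 8 10) = [0, 16, 2, 3, 4, 5, 8, 7, 10, 9, 6, 11, 12, 13, 14, 15, 1]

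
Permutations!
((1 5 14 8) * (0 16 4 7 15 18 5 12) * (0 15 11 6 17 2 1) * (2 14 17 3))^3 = (0 7 3 12 5 8 4 6 1 18 14 16 11 2 15 17) = [7, 18, 15, 12, 6, 8, 1, 3, 4, 9, 10, 2, 5, 13, 16, 17, 11, 0, 14]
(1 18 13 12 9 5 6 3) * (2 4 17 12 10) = (1 18 13 10 2 4 17 12 9 5 6 3) = [0, 18, 4, 1, 17, 6, 3, 7, 8, 5, 2, 11, 9, 10, 14, 15, 16, 12, 13]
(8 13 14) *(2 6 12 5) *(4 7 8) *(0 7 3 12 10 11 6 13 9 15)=(0 7 8 9 15)(2 13 14 4 3 12 5)(6 10 11)=[7, 1, 13, 12, 3, 2, 10, 8, 9, 15, 11, 6, 5, 14, 4, 0]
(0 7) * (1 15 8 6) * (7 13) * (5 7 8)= (0 13 8 6 1 15 5 7)= [13, 15, 2, 3, 4, 7, 1, 0, 6, 9, 10, 11, 12, 8, 14, 5]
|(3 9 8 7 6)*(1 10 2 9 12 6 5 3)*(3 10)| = |(1 3 12 6)(2 9 8 7 5 10)| = 12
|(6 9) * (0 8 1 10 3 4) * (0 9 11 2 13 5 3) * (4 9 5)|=8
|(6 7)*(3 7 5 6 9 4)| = 4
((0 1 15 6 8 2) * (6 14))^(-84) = [0, 1, 2, 3, 4, 5, 6, 7, 8, 9, 10, 11, 12, 13, 14, 15] = (15)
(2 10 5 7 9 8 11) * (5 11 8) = [0, 1, 10, 3, 4, 7, 6, 9, 8, 5, 11, 2] = (2 10 11)(5 7 9)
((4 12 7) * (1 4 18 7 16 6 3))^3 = (1 16)(3 12)(4 6)(7 18) = [0, 16, 2, 12, 6, 5, 4, 18, 8, 9, 10, 11, 3, 13, 14, 15, 1, 17, 7]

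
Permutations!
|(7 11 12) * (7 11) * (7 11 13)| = |(7 11 12 13)| = 4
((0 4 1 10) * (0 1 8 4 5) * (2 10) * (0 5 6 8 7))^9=[7, 1, 2, 3, 8, 5, 0, 4, 6, 9, 10]=(10)(0 7 4 8 6)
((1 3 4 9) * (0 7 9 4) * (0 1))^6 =[0, 1, 2, 3, 4, 5, 6, 7, 8, 9] =(9)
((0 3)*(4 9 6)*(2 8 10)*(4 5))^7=[3, 1, 8, 0, 5, 6, 9, 7, 10, 4, 2]=(0 3)(2 8 10)(4 5 6 9)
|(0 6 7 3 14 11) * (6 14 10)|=|(0 14 11)(3 10 6 7)|=12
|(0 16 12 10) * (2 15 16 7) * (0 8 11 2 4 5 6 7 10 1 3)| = 20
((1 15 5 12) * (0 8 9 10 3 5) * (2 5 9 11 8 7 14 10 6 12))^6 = (0 6 14 1 3)(7 12 10 15 9) = [6, 3, 2, 0, 4, 5, 14, 12, 8, 7, 15, 11, 10, 13, 1, 9]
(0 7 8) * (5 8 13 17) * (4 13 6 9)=(0 7 6 9 4 13 17 5 8)=[7, 1, 2, 3, 13, 8, 9, 6, 0, 4, 10, 11, 12, 17, 14, 15, 16, 5]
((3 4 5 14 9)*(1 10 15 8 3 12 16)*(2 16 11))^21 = [0, 9, 5, 16, 1, 10, 6, 7, 2, 8, 12, 4, 3, 13, 15, 11, 14] = (1 9 8 2 5 10 12 3 16 14 15 11 4)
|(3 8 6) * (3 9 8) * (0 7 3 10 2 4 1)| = |(0 7 3 10 2 4 1)(6 9 8)| = 21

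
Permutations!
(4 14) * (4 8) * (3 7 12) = [0, 1, 2, 7, 14, 5, 6, 12, 4, 9, 10, 11, 3, 13, 8] = (3 7 12)(4 14 8)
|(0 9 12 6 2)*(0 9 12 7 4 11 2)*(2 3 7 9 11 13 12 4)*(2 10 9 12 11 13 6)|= 24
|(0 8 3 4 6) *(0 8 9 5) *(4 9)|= 7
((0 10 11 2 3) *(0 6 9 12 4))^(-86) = (0 3 4 2 12 11 9 10 6) = [3, 1, 12, 4, 2, 5, 0, 7, 8, 10, 6, 9, 11]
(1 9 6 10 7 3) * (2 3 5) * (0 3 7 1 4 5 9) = (0 3 4 5 2 7 9 6 10 1) = [3, 0, 7, 4, 5, 2, 10, 9, 8, 6, 1]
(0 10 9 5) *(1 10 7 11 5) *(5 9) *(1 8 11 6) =(0 7 6 1 10 5)(8 11 9) =[7, 10, 2, 3, 4, 0, 1, 6, 11, 8, 5, 9]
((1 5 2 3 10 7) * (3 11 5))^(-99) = [0, 3, 2, 10, 4, 5, 6, 1, 8, 9, 7, 11] = (11)(1 3 10 7)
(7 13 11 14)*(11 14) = (7 13 14) = [0, 1, 2, 3, 4, 5, 6, 13, 8, 9, 10, 11, 12, 14, 7]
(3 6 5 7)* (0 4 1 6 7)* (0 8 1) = (0 4)(1 6 5 8)(3 7) = [4, 6, 2, 7, 0, 8, 5, 3, 1]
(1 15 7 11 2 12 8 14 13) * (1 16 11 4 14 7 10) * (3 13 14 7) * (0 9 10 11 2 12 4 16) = (0 9 10 1 15 11 12 8 3 13)(2 4 7 16) = [9, 15, 4, 13, 7, 5, 6, 16, 3, 10, 1, 12, 8, 0, 14, 11, 2]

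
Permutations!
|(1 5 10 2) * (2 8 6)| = |(1 5 10 8 6 2)| = 6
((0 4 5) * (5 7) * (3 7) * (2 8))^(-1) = (0 5 7 3 4)(2 8) = [5, 1, 8, 4, 0, 7, 6, 3, 2]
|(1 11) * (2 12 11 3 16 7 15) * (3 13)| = 9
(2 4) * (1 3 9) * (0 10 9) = (0 10 9 1 3)(2 4) = [10, 3, 4, 0, 2, 5, 6, 7, 8, 1, 9]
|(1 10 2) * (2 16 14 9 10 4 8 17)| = 20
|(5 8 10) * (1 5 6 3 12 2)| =8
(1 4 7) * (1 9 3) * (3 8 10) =(1 4 7 9 8 10 3) =[0, 4, 2, 1, 7, 5, 6, 9, 10, 8, 3]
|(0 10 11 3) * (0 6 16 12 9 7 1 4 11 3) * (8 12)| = 12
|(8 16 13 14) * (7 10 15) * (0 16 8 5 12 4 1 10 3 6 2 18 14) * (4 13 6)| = 18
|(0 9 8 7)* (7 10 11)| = |(0 9 8 10 11 7)| = 6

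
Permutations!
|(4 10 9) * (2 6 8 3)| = 12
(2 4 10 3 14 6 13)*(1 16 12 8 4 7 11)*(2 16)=[0, 2, 7, 14, 10, 5, 13, 11, 4, 9, 3, 1, 8, 16, 6, 15, 12]=(1 2 7 11)(3 14 6 13 16 12 8 4 10)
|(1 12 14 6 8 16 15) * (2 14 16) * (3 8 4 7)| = 28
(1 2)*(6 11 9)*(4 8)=(1 2)(4 8)(6 11 9)=[0, 2, 1, 3, 8, 5, 11, 7, 4, 6, 10, 9]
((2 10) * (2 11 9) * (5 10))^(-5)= (11)= [0, 1, 2, 3, 4, 5, 6, 7, 8, 9, 10, 11]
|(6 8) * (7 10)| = 2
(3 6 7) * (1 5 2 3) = (1 5 2 3 6 7) = [0, 5, 3, 6, 4, 2, 7, 1]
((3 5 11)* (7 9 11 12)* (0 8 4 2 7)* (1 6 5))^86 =(0 4 7 11 1 5)(2 9 3 6 12 8) =[4, 5, 9, 6, 7, 0, 12, 11, 2, 3, 10, 1, 8]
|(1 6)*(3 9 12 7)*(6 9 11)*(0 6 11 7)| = 10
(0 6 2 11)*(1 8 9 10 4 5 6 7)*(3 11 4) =(0 7 1 8 9 10 3 11)(2 4 5 6) =[7, 8, 4, 11, 5, 6, 2, 1, 9, 10, 3, 0]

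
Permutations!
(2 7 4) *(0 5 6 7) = (0 5 6 7 4 2) = [5, 1, 0, 3, 2, 6, 7, 4]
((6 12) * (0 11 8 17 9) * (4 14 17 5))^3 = [5, 1, 2, 3, 9, 17, 12, 7, 14, 8, 10, 4, 6, 13, 0, 15, 16, 11] = (0 5 17 11 4 9 8 14)(6 12)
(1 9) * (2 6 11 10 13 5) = (1 9)(2 6 11 10 13 5) = [0, 9, 6, 3, 4, 2, 11, 7, 8, 1, 13, 10, 12, 5]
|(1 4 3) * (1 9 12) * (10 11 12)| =|(1 4 3 9 10 11 12)| =7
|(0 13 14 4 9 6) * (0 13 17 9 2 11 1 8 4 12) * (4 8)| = 28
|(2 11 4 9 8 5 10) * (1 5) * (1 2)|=15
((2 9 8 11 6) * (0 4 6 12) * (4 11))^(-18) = (12)(2 8 6 9 4) = [0, 1, 8, 3, 2, 5, 9, 7, 6, 4, 10, 11, 12]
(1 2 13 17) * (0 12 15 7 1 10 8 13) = [12, 2, 0, 3, 4, 5, 6, 1, 13, 9, 8, 11, 15, 17, 14, 7, 16, 10] = (0 12 15 7 1 2)(8 13 17 10)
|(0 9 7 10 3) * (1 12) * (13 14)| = |(0 9 7 10 3)(1 12)(13 14)| = 10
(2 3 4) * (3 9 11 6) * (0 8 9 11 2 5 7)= (0 8 9 2 11 6 3 4 5 7)= [8, 1, 11, 4, 5, 7, 3, 0, 9, 2, 10, 6]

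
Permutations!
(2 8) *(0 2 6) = (0 2 8 6) = [2, 1, 8, 3, 4, 5, 0, 7, 6]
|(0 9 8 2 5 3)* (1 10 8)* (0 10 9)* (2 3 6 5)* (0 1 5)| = |(0 1 9 5 6)(3 10 8)| = 15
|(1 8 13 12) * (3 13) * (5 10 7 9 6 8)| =10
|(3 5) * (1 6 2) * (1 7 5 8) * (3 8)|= 6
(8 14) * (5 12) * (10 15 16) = (5 12)(8 14)(10 15 16) = [0, 1, 2, 3, 4, 12, 6, 7, 14, 9, 15, 11, 5, 13, 8, 16, 10]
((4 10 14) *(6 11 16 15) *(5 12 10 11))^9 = (16) = [0, 1, 2, 3, 4, 5, 6, 7, 8, 9, 10, 11, 12, 13, 14, 15, 16]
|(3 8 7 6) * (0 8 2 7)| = |(0 8)(2 7 6 3)| = 4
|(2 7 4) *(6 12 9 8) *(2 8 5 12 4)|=6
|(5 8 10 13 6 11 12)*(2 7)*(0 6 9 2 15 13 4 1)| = |(0 6 11 12 5 8 10 4 1)(2 7 15 13 9)| = 45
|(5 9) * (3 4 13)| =6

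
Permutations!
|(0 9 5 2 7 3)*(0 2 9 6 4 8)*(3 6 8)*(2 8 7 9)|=|(0 7 6 4 3 8)(2 9 5)|=6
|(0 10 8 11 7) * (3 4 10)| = |(0 3 4 10 8 11 7)| = 7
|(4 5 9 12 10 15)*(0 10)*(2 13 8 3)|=28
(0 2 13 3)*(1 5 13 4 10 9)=[2, 5, 4, 0, 10, 13, 6, 7, 8, 1, 9, 11, 12, 3]=(0 2 4 10 9 1 5 13 3)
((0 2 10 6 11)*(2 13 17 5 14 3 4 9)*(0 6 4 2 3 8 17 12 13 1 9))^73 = (0 3 4 9 10 1 2)(5 14 8 17)(6 11)(12 13) = [3, 2, 0, 4, 9, 14, 11, 7, 17, 10, 1, 6, 13, 12, 8, 15, 16, 5]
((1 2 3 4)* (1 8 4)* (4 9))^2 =(1 3 2)(4 9 8) =[0, 3, 1, 2, 9, 5, 6, 7, 4, 8]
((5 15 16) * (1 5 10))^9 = (1 10 16 15 5) = [0, 10, 2, 3, 4, 1, 6, 7, 8, 9, 16, 11, 12, 13, 14, 5, 15]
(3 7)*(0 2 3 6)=(0 2 3 7 6)=[2, 1, 3, 7, 4, 5, 0, 6]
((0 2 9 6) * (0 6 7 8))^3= (0 7 2 8 9)= [7, 1, 8, 3, 4, 5, 6, 2, 9, 0]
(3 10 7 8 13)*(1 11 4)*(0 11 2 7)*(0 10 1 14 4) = (0 11)(1 2 7 8 13 3)(4 14) = [11, 2, 7, 1, 14, 5, 6, 8, 13, 9, 10, 0, 12, 3, 4]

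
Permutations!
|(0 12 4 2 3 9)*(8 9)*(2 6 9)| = |(0 12 4 6 9)(2 3 8)| = 15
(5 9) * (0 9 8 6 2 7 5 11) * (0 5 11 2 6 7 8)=(0 9 2 8 7 11 5)=[9, 1, 8, 3, 4, 0, 6, 11, 7, 2, 10, 5]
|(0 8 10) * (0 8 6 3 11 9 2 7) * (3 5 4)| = |(0 6 5 4 3 11 9 2 7)(8 10)| = 18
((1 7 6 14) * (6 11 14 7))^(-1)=(1 14 11 7 6)=[0, 14, 2, 3, 4, 5, 1, 6, 8, 9, 10, 7, 12, 13, 11]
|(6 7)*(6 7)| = |(7)| = 1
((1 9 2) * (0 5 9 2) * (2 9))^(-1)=(0 9 1 2 5)=[9, 2, 5, 3, 4, 0, 6, 7, 8, 1]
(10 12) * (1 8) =(1 8)(10 12) =[0, 8, 2, 3, 4, 5, 6, 7, 1, 9, 12, 11, 10]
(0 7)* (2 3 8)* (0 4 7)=(2 3 8)(4 7)=[0, 1, 3, 8, 7, 5, 6, 4, 2]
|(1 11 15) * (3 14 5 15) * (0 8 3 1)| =6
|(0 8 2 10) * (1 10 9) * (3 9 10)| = 12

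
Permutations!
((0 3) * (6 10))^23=(0 3)(6 10)=[3, 1, 2, 0, 4, 5, 10, 7, 8, 9, 6]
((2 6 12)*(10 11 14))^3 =(14) =[0, 1, 2, 3, 4, 5, 6, 7, 8, 9, 10, 11, 12, 13, 14]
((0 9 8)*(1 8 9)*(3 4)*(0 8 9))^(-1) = [9, 0, 2, 4, 3, 5, 6, 7, 8, 1] = (0 9 1)(3 4)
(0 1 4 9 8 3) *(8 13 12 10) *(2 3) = (0 1 4 9 13 12 10 8 2 3) = [1, 4, 3, 0, 9, 5, 6, 7, 2, 13, 8, 11, 10, 12]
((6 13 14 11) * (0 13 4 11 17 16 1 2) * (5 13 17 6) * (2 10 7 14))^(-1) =[2, 16, 13, 3, 6, 11, 14, 10, 8, 9, 1, 4, 12, 5, 7, 15, 17, 0] =(0 2 13 5 11 4 6 14 7 10 1 16 17)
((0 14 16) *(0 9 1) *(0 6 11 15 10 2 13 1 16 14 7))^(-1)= (0 7)(1 13 2 10 15 11 6)(9 16)= [7, 13, 10, 3, 4, 5, 1, 0, 8, 16, 15, 6, 12, 2, 14, 11, 9]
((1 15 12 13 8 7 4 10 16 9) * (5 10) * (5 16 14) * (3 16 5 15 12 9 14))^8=(1 3 8 15 5 12 16 7 9 10 13 14 4)=[0, 3, 2, 8, 1, 12, 6, 9, 15, 10, 13, 11, 16, 14, 4, 5, 7]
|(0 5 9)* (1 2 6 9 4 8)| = 8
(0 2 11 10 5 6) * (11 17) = [2, 1, 17, 3, 4, 6, 0, 7, 8, 9, 5, 10, 12, 13, 14, 15, 16, 11] = (0 2 17 11 10 5 6)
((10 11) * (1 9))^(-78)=(11)=[0, 1, 2, 3, 4, 5, 6, 7, 8, 9, 10, 11]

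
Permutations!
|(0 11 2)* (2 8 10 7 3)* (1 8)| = |(0 11 1 8 10 7 3 2)| = 8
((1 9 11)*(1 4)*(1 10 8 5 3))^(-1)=(1 3 5 8 10 4 11 9)=[0, 3, 2, 5, 11, 8, 6, 7, 10, 1, 4, 9]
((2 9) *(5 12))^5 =(2 9)(5 12) =[0, 1, 9, 3, 4, 12, 6, 7, 8, 2, 10, 11, 5]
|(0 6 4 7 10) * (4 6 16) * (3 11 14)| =|(0 16 4 7 10)(3 11 14)| =15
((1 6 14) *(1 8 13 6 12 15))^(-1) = (1 15 12)(6 13 8 14) = [0, 15, 2, 3, 4, 5, 13, 7, 14, 9, 10, 11, 1, 8, 6, 12]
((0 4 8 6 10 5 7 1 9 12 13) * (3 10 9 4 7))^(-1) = (0 13 12 9 6 8 4 1 7)(3 5 10) = [13, 7, 2, 5, 1, 10, 8, 0, 4, 6, 3, 11, 9, 12]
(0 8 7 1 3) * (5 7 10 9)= [8, 3, 2, 0, 4, 7, 6, 1, 10, 5, 9]= (0 8 10 9 5 7 1 3)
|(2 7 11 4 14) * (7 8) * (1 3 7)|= 8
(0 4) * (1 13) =[4, 13, 2, 3, 0, 5, 6, 7, 8, 9, 10, 11, 12, 1] =(0 4)(1 13)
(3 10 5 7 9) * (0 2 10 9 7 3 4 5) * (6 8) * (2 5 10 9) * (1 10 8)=[5, 10, 9, 2, 8, 3, 1, 7, 6, 4, 0]=(0 5 3 2 9 4 8 6 1 10)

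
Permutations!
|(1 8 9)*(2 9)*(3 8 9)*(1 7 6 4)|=|(1 9 7 6 4)(2 3 8)|=15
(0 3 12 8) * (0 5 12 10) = [3, 1, 2, 10, 4, 12, 6, 7, 5, 9, 0, 11, 8] = (0 3 10)(5 12 8)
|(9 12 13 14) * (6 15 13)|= |(6 15 13 14 9 12)|= 6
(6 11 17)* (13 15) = (6 11 17)(13 15) = [0, 1, 2, 3, 4, 5, 11, 7, 8, 9, 10, 17, 12, 15, 14, 13, 16, 6]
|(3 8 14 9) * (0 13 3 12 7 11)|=9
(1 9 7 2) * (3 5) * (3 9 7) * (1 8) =[0, 7, 8, 5, 4, 9, 6, 2, 1, 3] =(1 7 2 8)(3 5 9)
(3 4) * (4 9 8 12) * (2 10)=[0, 1, 10, 9, 3, 5, 6, 7, 12, 8, 2, 11, 4]=(2 10)(3 9 8 12 4)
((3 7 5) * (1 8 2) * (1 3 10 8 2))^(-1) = (1 8 10 5 7 3 2) = [0, 8, 1, 2, 4, 7, 6, 3, 10, 9, 5]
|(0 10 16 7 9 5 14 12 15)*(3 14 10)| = 5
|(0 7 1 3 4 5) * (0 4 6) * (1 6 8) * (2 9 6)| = |(0 7 2 9 6)(1 3 8)(4 5)| = 30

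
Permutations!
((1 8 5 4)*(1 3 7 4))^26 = (1 5 8)(3 4 7) = [0, 5, 2, 4, 7, 8, 6, 3, 1]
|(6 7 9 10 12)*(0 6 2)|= 7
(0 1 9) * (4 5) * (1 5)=(0 5 4 1 9)=[5, 9, 2, 3, 1, 4, 6, 7, 8, 0]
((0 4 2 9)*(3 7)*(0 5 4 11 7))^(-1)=(0 3 7 11)(2 4 5 9)=[3, 1, 4, 7, 5, 9, 6, 11, 8, 2, 10, 0]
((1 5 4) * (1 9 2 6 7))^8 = (1 5 4 9 2 6 7) = [0, 5, 6, 3, 9, 4, 7, 1, 8, 2]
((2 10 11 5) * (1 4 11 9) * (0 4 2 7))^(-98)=[11, 10, 9, 3, 5, 0, 6, 4, 8, 2, 1, 7]=(0 11 7 4 5)(1 10)(2 9)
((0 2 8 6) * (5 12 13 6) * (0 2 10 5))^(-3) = (0 6 5 8 13 10 2 12) = [6, 1, 12, 3, 4, 8, 5, 7, 13, 9, 2, 11, 0, 10]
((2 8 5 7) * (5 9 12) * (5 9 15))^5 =(15)(9 12) =[0, 1, 2, 3, 4, 5, 6, 7, 8, 12, 10, 11, 9, 13, 14, 15]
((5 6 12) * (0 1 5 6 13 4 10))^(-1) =(0 10 4 13 5 1)(6 12) =[10, 0, 2, 3, 13, 1, 12, 7, 8, 9, 4, 11, 6, 5]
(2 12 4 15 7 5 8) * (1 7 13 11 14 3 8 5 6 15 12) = (1 7 6 15 13 11 14 3 8 2)(4 12) = [0, 7, 1, 8, 12, 5, 15, 6, 2, 9, 10, 14, 4, 11, 3, 13]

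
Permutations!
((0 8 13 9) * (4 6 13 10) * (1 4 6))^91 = (0 8 10 6 13 9)(1 4) = [8, 4, 2, 3, 1, 5, 13, 7, 10, 0, 6, 11, 12, 9]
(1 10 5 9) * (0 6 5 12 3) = [6, 10, 2, 0, 4, 9, 5, 7, 8, 1, 12, 11, 3] = (0 6 5 9 1 10 12 3)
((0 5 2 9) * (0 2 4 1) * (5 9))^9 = (0 5)(1 2)(4 9) = [5, 2, 1, 3, 9, 0, 6, 7, 8, 4]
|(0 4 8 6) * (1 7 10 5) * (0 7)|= |(0 4 8 6 7 10 5 1)|= 8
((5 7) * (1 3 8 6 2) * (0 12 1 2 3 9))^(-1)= [9, 12, 2, 6, 4, 7, 8, 5, 3, 1, 10, 11, 0]= (0 9 1 12)(3 6 8)(5 7)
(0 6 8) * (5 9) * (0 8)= (0 6)(5 9)= [6, 1, 2, 3, 4, 9, 0, 7, 8, 5]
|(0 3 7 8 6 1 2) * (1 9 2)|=7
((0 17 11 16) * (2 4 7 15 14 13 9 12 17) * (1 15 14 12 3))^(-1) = (0 16 11 17 12 15 1 3 9 13 14 7 4 2) = [16, 3, 0, 9, 2, 5, 6, 4, 8, 13, 10, 17, 15, 14, 7, 1, 11, 12]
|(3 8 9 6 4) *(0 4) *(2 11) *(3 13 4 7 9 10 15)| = 4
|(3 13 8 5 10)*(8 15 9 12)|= 8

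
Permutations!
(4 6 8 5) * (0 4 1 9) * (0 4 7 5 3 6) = [7, 9, 2, 6, 0, 1, 8, 5, 3, 4] = (0 7 5 1 9 4)(3 6 8)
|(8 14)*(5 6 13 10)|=|(5 6 13 10)(8 14)|=4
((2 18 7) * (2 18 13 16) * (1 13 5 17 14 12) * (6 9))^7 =[0, 12, 16, 3, 4, 2, 9, 18, 8, 6, 10, 11, 14, 1, 17, 15, 13, 5, 7] =(1 12 14 17 5 2 16 13)(6 9)(7 18)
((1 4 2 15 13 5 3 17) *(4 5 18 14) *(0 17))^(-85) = (2 4 14 18 13 15) = [0, 1, 4, 3, 14, 5, 6, 7, 8, 9, 10, 11, 12, 15, 18, 2, 16, 17, 13]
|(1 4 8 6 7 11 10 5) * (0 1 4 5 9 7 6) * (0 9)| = |(0 1 5 4 8 9 7 11 10)| = 9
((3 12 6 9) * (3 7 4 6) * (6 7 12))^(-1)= [0, 1, 2, 12, 7, 5, 3, 4, 8, 6, 10, 11, 9]= (3 12 9 6)(4 7)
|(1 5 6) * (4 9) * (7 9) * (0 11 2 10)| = |(0 11 2 10)(1 5 6)(4 7 9)| = 12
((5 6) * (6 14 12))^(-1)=(5 6 12 14)=[0, 1, 2, 3, 4, 6, 12, 7, 8, 9, 10, 11, 14, 13, 5]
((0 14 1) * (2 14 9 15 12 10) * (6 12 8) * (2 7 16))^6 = (0 10)(1 12)(2 8)(6 14)(7 9)(15 16) = [10, 12, 8, 3, 4, 5, 14, 9, 2, 7, 0, 11, 1, 13, 6, 16, 15]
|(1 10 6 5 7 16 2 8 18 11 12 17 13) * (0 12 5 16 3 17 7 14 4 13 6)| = |(0 12 7 3 17 6 16 2 8 18 11 5 14 4 13 1 10)| = 17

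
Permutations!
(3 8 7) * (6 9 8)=[0, 1, 2, 6, 4, 5, 9, 3, 7, 8]=(3 6 9 8 7)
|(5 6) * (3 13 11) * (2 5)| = |(2 5 6)(3 13 11)| = 3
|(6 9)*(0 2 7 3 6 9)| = |(9)(0 2 7 3 6)| = 5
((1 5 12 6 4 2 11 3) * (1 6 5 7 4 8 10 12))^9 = (1 12 8 3 2 7 5 10 6 11 4) = [0, 12, 7, 2, 1, 10, 11, 5, 3, 9, 6, 4, 8]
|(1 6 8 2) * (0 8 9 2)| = |(0 8)(1 6 9 2)| = 4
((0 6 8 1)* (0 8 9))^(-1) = (0 9 6)(1 8) = [9, 8, 2, 3, 4, 5, 0, 7, 1, 6]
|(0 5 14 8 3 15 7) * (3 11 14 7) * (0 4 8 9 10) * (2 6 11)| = |(0 5 7 4 8 2 6 11 14 9 10)(3 15)| = 22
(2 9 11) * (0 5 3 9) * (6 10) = (0 5 3 9 11 2)(6 10) = [5, 1, 0, 9, 4, 3, 10, 7, 8, 11, 6, 2]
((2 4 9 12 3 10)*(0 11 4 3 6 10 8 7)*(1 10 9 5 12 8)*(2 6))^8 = [10, 4, 0, 11, 9, 8, 12, 1, 3, 2, 5, 6, 7] = (0 10 5 8 3 11 6 12 7 1 4 9 2)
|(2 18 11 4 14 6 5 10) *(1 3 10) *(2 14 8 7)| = 6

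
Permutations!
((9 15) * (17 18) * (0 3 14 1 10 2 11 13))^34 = (18)(0 14 10 11)(1 2 13 3) = [14, 2, 13, 1, 4, 5, 6, 7, 8, 9, 11, 0, 12, 3, 10, 15, 16, 17, 18]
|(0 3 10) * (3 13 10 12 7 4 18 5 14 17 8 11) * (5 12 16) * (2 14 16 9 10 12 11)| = 20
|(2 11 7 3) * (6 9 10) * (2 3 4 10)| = 7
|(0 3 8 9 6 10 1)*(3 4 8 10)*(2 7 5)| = 24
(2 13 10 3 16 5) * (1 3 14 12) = (1 3 16 5 2 13 10 14 12) = [0, 3, 13, 16, 4, 2, 6, 7, 8, 9, 14, 11, 1, 10, 12, 15, 5]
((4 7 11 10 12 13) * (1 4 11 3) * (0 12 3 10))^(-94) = (0 13)(1 4 7 10 3)(11 12) = [13, 4, 2, 1, 7, 5, 6, 10, 8, 9, 3, 12, 11, 0]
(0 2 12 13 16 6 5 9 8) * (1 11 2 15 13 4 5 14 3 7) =(0 15 13 16 6 14 3 7 1 11 2 12 4 5 9 8) =[15, 11, 12, 7, 5, 9, 14, 1, 0, 8, 10, 2, 4, 16, 3, 13, 6]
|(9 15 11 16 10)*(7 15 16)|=|(7 15 11)(9 16 10)|=3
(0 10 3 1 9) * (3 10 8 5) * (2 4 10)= [8, 9, 4, 1, 10, 3, 6, 7, 5, 0, 2]= (0 8 5 3 1 9)(2 4 10)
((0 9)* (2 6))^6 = (9) = [0, 1, 2, 3, 4, 5, 6, 7, 8, 9]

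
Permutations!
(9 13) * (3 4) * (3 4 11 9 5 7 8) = [0, 1, 2, 11, 4, 7, 6, 8, 3, 13, 10, 9, 12, 5] = (3 11 9 13 5 7 8)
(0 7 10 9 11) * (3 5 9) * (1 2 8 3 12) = (0 7 10 12 1 2 8 3 5 9 11) = [7, 2, 8, 5, 4, 9, 6, 10, 3, 11, 12, 0, 1]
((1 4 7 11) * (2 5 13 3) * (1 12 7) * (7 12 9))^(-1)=(1 4)(2 3 13 5)(7 9 11)=[0, 4, 3, 13, 1, 2, 6, 9, 8, 11, 10, 7, 12, 5]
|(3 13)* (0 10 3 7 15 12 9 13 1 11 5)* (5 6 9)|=|(0 10 3 1 11 6 9 13 7 15 12 5)|=12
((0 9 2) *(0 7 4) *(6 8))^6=(0 9 2 7 4)=[9, 1, 7, 3, 0, 5, 6, 4, 8, 2]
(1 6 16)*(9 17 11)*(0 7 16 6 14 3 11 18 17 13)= (0 7 16 1 14 3 11 9 13)(17 18)= [7, 14, 2, 11, 4, 5, 6, 16, 8, 13, 10, 9, 12, 0, 3, 15, 1, 18, 17]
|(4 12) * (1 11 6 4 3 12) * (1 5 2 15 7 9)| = 18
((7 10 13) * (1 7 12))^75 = [0, 1, 2, 3, 4, 5, 6, 7, 8, 9, 10, 11, 12, 13] = (13)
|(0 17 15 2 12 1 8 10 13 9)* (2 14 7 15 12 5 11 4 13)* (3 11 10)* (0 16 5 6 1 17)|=12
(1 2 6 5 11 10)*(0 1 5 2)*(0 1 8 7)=(0 8 7)(2 6)(5 11 10)=[8, 1, 6, 3, 4, 11, 2, 0, 7, 9, 5, 10]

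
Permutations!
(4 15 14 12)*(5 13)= (4 15 14 12)(5 13)= [0, 1, 2, 3, 15, 13, 6, 7, 8, 9, 10, 11, 4, 5, 12, 14]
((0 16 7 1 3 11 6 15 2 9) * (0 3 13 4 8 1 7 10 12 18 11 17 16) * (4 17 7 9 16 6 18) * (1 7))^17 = [0, 6, 12, 17, 9, 5, 16, 1, 3, 13, 8, 18, 7, 15, 14, 10, 4, 2, 11] = (1 6 16 4 9 13 15 10 8 3 17 2 12 7)(11 18)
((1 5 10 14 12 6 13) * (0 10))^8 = (14) = [0, 1, 2, 3, 4, 5, 6, 7, 8, 9, 10, 11, 12, 13, 14]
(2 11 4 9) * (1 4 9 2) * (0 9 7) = (0 9 1 4 2 11 7) = [9, 4, 11, 3, 2, 5, 6, 0, 8, 1, 10, 7]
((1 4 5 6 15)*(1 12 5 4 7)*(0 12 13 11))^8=[12, 1, 2, 3, 4, 6, 15, 7, 8, 9, 10, 0, 5, 11, 14, 13]=(0 12 5 6 15 13 11)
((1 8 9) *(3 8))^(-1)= (1 9 8 3)= [0, 9, 2, 1, 4, 5, 6, 7, 3, 8]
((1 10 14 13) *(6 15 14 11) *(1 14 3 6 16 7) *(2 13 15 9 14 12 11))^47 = [0, 7, 10, 9, 4, 5, 14, 16, 8, 15, 1, 12, 13, 2, 3, 6, 11] = (1 7 16 11 12 13 2 10)(3 9 15 6 14)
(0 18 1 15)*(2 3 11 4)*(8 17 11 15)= [18, 8, 3, 15, 2, 5, 6, 7, 17, 9, 10, 4, 12, 13, 14, 0, 16, 11, 1]= (0 18 1 8 17 11 4 2 3 15)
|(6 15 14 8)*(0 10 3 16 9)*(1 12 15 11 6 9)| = 10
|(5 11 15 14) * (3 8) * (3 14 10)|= |(3 8 14 5 11 15 10)|= 7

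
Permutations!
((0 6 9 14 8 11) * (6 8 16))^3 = (6 16 14 9) = [0, 1, 2, 3, 4, 5, 16, 7, 8, 6, 10, 11, 12, 13, 9, 15, 14]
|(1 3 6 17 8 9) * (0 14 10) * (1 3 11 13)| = |(0 14 10)(1 11 13)(3 6 17 8 9)| = 15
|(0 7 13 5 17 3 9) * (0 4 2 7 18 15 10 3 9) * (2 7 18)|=|(0 2 18 15 10 3)(4 7 13 5 17 9)|=6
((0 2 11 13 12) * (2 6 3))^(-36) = [12, 1, 3, 6, 4, 5, 0, 7, 8, 9, 10, 2, 13, 11] = (0 12 13 11 2 3 6)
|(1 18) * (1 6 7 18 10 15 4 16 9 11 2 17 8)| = |(1 10 15 4 16 9 11 2 17 8)(6 7 18)| = 30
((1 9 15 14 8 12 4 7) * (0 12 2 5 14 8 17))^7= (0 8 4 5 1 17 15 12 2 7 14 9)= [8, 17, 7, 3, 5, 1, 6, 14, 4, 0, 10, 11, 2, 13, 9, 12, 16, 15]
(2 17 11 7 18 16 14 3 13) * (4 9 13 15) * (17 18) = [0, 1, 18, 15, 9, 5, 6, 17, 8, 13, 10, 7, 12, 2, 3, 4, 14, 11, 16] = (2 18 16 14 3 15 4 9 13)(7 17 11)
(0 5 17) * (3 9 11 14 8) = (0 5 17)(3 9 11 14 8) = [5, 1, 2, 9, 4, 17, 6, 7, 3, 11, 10, 14, 12, 13, 8, 15, 16, 0]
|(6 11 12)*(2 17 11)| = 5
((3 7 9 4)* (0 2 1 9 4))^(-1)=(0 9 1 2)(3 4 7)=[9, 2, 0, 4, 7, 5, 6, 3, 8, 1]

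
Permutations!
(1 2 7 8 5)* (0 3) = [3, 2, 7, 0, 4, 1, 6, 8, 5] = (0 3)(1 2 7 8 5)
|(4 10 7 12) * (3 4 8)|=|(3 4 10 7 12 8)|=6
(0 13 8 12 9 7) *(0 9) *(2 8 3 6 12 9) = (0 13 3 6 12)(2 8 9 7) = [13, 1, 8, 6, 4, 5, 12, 2, 9, 7, 10, 11, 0, 3]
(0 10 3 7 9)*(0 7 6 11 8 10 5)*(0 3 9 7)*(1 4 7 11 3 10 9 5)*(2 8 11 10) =(11)(0 1 4 7 10 5 2 8 9)(3 6) =[1, 4, 8, 6, 7, 2, 3, 10, 9, 0, 5, 11]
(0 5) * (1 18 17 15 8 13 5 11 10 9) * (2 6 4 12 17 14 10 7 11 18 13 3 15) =(0 18 14 10 9 1 13 5)(2 6 4 12 17)(3 15 8)(7 11) =[18, 13, 6, 15, 12, 0, 4, 11, 3, 1, 9, 7, 17, 5, 10, 8, 16, 2, 14]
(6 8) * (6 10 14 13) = (6 8 10 14 13) = [0, 1, 2, 3, 4, 5, 8, 7, 10, 9, 14, 11, 12, 6, 13]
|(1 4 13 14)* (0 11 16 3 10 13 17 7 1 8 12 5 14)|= |(0 11 16 3 10 13)(1 4 17 7)(5 14 8 12)|= 12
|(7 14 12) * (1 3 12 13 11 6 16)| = |(1 3 12 7 14 13 11 6 16)| = 9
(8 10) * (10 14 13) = (8 14 13 10) = [0, 1, 2, 3, 4, 5, 6, 7, 14, 9, 8, 11, 12, 10, 13]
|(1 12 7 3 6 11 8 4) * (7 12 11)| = |(12)(1 11 8 4)(3 6 7)| = 12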